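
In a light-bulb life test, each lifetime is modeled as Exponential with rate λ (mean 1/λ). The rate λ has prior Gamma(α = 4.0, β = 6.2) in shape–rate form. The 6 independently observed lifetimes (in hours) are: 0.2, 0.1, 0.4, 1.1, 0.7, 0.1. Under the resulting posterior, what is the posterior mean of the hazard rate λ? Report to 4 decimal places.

1.1364

With a Gamma(shape α, rate β) prior on the exponential rate λ, the posterior after n observations with total T = Σxᵢ is Gamma(α+n, β+T).
Sum of observations T = 2.6 hours; n = 6.
Posterior: Gamma(4.0+6, 6.2+2.6) = Gamma(10.0, 8.8).
Posterior mean of λ = α/β = 10.0/8.8 = 1.1364.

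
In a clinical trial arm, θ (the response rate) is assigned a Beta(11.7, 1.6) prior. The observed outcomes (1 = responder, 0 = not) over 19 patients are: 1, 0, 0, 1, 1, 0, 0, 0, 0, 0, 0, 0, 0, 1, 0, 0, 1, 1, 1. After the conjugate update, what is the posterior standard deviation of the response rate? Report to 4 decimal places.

The Beta prior is conjugate to a Binomial/Bernoulli likelihood; the update adds successes to α and failures to β.
Posterior: Beta(α+k, β+n−k) = Beta(11.7+7, 1.6+12) = Beta(18.7, 13.6).
Var = αβ/((α+β)²(α+β+1)) = 18.7·13.6/(32.3²·33.3) = 0.00732034; SD = √0.00732034 = 0.0856.

0.0856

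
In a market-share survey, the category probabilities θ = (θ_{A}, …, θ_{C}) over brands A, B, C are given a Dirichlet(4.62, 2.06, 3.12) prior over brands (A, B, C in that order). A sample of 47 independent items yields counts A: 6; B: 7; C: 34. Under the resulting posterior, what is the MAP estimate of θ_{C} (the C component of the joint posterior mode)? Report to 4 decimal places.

0.6714

The Dirichlet prior is conjugate to the Multinomial likelihood: each posterior αⱼ = prior αⱼ + observed count nⱼ.
Posterior concentration: (10.62, 9.06, 37.12), total = 56.80.
Joint mode component: (α_{C}−1)/(Σα−K) = 36.12/53.80 = 0.6714.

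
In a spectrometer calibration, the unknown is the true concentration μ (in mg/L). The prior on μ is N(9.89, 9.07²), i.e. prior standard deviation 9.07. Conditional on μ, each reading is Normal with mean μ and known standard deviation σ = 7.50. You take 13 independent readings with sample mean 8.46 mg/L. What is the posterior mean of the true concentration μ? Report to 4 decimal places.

8.5315

For Normal data with known variance σ², a Normal(μ₀, σ₀²) prior on μ is conjugate. Posterior precision = 1/σ₀² + n/σ²; posterior mean is the precision-weighted average of μ₀ and x̄.
n·x̄ = 13·8.46 = 109.98.
σ₀² = 9.07² = 82.2649, σ² = 7.50² = 56.25; σ² + n·σ₀² = 56.25 + 13·82.2649 = 1125.6937.
Posterior mean = (μ₀/σ₀² + n·x̄/σ²)/(1/σ₀² + n/σ²) = (σ²·μ₀ + σ₀²·n·x̄)/(σ² + n·σ₀²) = (56.25·9.89 + 82.2649·109.98)/1125.6937 = 9603.806202/1125.6937 = 8.5315.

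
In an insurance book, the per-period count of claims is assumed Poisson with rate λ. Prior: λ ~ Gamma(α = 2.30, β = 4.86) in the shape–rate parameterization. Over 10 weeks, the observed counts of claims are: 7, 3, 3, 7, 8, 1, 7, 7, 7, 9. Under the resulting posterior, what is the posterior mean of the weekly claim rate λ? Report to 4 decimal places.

4.1252

With a Gamma(shape α, rate β) prior, the Poisson likelihood is conjugate: the posterior is Gamma(α + ΣXᵢ, β + n).
Sum of counts S = 59 over n = 10 weeks.
Posterior: Gamma(α+S, β+n) = Gamma(2.30+59, 4.86+10) = Gamma(61.30, 14.86).
Posterior mean = α/β = 61.30/14.86 = 4.1252.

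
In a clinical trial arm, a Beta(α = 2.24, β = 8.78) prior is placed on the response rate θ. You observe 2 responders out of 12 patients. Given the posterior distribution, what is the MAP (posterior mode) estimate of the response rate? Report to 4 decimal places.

The Beta prior is conjugate to a Binomial/Bernoulli likelihood; the update adds successes to α and failures to β.
Posterior: Beta(α+k, β+n−k) = Beta(2.24+2, 8.78+10) = Beta(4.24, 18.78).
Mode of Beta(a,b) for a,b>1 is (a−1)/(a+b−2) = 3.24/21.02 = 0.1541.

0.1541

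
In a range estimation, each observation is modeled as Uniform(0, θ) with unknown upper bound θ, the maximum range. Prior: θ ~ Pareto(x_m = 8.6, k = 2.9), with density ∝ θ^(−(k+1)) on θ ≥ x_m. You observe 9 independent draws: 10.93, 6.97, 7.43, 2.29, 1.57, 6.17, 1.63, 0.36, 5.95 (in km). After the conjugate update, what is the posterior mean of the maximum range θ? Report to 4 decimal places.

11.9328

A Pareto(scale x_m, shape k) prior on the upper bound θ of Uniform(0, θ) is conjugate: posterior is Pareto(max(x_m, max xᵢ), k + n).
Sample maximum = 10.93; prior scale x_m = 8.6 → posterior scale = max = 10.93.
Posterior shape = 2.9 + 9 = 11.9.
E[θ|data] = k·x_m/(k−1) = 11.9·10.93/10.9 = 11.9328.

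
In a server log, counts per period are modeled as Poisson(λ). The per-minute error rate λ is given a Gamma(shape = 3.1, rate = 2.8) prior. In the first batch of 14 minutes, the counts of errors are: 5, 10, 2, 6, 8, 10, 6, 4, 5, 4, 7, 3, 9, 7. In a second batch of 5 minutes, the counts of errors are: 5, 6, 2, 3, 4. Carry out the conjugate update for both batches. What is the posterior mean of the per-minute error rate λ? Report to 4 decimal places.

With a Gamma(shape α, rate β) prior, the Poisson likelihood is conjugate: the posterior is Gamma(α + ΣXᵢ, β + n).
Batch 1: sum of counts S = 86 over n = 14 minutes.
After batch 1: Gamma(α+S, β+n) = Gamma(3.1+86, 2.8+14) = Gamma(89.1, 16.8).
Batch 2: sum of counts S = 20 over n = 5 minutes.
After batch 2: Gamma(α+S, β+n) = Gamma(89.1+20, 16.8+5) = Gamma(109.1, 21.8).
Posterior mean = α/β = 109.1/21.8 = 5.0046.

5.0046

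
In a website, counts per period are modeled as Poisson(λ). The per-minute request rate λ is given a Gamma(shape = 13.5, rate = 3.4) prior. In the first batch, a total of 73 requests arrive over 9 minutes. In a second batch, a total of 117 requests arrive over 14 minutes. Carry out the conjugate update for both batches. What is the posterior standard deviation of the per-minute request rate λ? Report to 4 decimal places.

0.5404

With a Gamma(shape α, rate β) prior, the Poisson likelihood is conjugate: the posterior is Gamma(α + ΣXᵢ, β + n).
After batch 1: Gamma(α+S, β+n) = Gamma(13.5+73, 3.4+9) = Gamma(86.5, 12.4).
After batch 2: Gamma(α+S, β+n) = Gamma(86.5+117, 12.4+14) = Gamma(203.5, 26.4).
SD = √α/β = √203.5/26.4 = 0.5404.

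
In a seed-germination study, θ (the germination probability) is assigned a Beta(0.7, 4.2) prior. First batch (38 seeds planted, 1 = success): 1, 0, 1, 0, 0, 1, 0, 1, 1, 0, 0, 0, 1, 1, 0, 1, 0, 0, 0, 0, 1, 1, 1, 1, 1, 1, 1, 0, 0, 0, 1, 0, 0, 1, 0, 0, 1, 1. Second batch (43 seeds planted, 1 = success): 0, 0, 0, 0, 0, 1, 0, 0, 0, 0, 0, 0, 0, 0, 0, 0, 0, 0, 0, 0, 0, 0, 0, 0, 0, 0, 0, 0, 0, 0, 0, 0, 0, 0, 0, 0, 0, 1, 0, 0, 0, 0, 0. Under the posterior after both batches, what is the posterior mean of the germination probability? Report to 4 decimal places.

0.2526

The Beta prior is conjugate to a Binomial/Bernoulli likelihood; the update adds successes to α and failures to β.
After batch 1: Beta(0.7+19, 4.2+19) = Beta(19.7, 23.2).
After batch 2: Beta(19.7+2, 23.2+41) = Beta(21.7, 64.2).
Posterior mean = α/(α+β) = 21.7/85.9 = 0.2526.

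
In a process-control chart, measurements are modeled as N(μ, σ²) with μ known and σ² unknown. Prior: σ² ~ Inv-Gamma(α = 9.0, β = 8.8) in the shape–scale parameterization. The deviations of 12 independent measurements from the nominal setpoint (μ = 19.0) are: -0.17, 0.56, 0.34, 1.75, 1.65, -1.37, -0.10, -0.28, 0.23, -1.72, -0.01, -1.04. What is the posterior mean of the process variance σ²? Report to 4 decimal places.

1.0679

With known mean μ and an Inverse-Gamma(α, β) prior on σ², the Normal likelihood is conjugate: posterior is Inv-Gamma(α + n/2, β + Σ(xᵢ−μ)²/2).
Σ(xᵢ−μ)² = (-0.17)² + (0.56)² + (0.34)² + (1.75)² + (1.65)² + (-1.37)² + (-0.10)² + (-0.28)² + (0.23)² + (-1.72)² + (-0.01)² + (-1.04)² = 12.3014.
Posterior: Inv-Gamma(9.0 + 12/2, 8.8 + 12.3014/2) = Inv-Gamma(15.00, 14.95070).
E[σ²|data] = β/(α−1) = 14.95070/14.00 = 1.0679.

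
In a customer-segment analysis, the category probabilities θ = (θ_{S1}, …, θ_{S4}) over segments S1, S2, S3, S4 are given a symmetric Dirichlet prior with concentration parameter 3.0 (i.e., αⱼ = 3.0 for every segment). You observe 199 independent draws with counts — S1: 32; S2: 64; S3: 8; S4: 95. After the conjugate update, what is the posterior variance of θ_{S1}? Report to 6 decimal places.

0.000653

The Dirichlet prior is conjugate to the Multinomial likelihood: each posterior αⱼ = prior αⱼ + observed count nⱼ.
Posterior concentration: (35.0, 67.0, 11.0, 98.0), total = 211.0.
Var[θ_j] = α_j(Σα−α_j)/((Σα)²(Σα+1)) = 35.0·176.0/(211.0²·212.0) = 0.000653.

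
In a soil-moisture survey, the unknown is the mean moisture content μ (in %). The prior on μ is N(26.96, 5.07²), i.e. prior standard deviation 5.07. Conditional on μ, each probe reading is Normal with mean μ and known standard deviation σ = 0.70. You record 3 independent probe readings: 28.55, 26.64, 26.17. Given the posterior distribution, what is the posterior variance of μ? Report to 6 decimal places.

0.162302

For Normal data with known variance σ², a Normal(μ₀, σ₀²) prior on μ is conjugate. Posterior precision = 1/σ₀² + n/σ²; posterior mean is the precision-weighted average of μ₀ and x̄.
σ₀² = 5.07² = 25.7049, σ² = 0.70² = 0.49; σ² + n·σ₀² = 0.49 + 3·25.7049 = 77.6047.
Posterior precision = 1/σ₀² + n/σ² = 1/25.7049 + 3/0.49 = (σ² + n·σ₀²)/(σ₀²σ²) = 77.6047/(25.7049·0.49); posterior variance σₙ² = σ₀²σ²/(σ² + n·σ₀²) = 25.7049·0.49/77.6047 = 0.162302.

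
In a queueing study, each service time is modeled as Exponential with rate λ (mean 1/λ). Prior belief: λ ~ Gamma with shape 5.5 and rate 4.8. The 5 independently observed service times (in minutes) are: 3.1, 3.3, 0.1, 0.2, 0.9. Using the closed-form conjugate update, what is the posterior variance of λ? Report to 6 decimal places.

0.068288

With a Gamma(shape α, rate β) prior on the exponential rate λ, the posterior after n observations with total T = Σxᵢ is Gamma(α+n, β+T).
Sum of observations T = 7.6 minutes; n = 5.
Posterior: Gamma(5.5+5, 4.8+7.6) = Gamma(10.5, 12.4).
Var = α/β² = 0.068288.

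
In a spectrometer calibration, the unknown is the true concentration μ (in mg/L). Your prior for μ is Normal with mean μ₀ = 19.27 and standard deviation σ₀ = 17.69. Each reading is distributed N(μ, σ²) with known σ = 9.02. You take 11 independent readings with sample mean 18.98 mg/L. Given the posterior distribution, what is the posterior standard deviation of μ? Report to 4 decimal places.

2.6881

For Normal data with known variance σ², a Normal(μ₀, σ₀²) prior on μ is conjugate. Posterior precision = 1/σ₀² + n/σ²; posterior mean is the precision-weighted average of μ₀ and x̄.
σ₀² = 17.69² = 312.9361, σ² = 9.02² = 81.3604; σ² + n·σ₀² = 81.3604 + 11·312.9361 = 3523.6575.
Posterior precision = 1/σ₀² + n/σ² = 1/312.9361 + 11/81.3604 = (σ² + n·σ₀²)/(σ₀²σ²) = 3523.6575/(312.9361·81.3604); posterior variance σₙ² = σ₀²σ²/(σ² + n·σ₀²) = 312.9361·81.3604/3523.6575 = 7.225619.
Posterior SD = √σₙ² = √(312.9361·81.3604/3523.6575) = 2.6881.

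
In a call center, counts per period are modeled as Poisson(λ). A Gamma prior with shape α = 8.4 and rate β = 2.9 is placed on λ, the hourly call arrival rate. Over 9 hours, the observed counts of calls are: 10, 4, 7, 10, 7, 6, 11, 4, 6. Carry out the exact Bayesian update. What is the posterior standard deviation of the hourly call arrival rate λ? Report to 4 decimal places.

0.7199

With a Gamma(shape α, rate β) prior, the Poisson likelihood is conjugate: the posterior is Gamma(α + ΣXᵢ, β + n).
Sum of counts S = 65 over n = 9 hours.
Posterior: Gamma(α+S, β+n) = Gamma(8.4+65, 2.9+9) = Gamma(73.4, 11.9).
SD = √α/β = √73.4/11.9 = 0.7199.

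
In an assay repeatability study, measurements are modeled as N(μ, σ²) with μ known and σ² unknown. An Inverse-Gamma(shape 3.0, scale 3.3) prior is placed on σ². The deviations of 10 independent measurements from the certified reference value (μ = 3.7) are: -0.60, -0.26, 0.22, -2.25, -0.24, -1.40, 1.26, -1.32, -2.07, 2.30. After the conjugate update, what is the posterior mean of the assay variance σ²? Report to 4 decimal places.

1.9329

With known mean μ and an Inverse-Gamma(α, β) prior on σ², the Normal likelihood is conjugate: posterior is Inv-Gamma(α + n/2, β + Σ(xᵢ−μ)²/2).
Σ(xᵢ−μ)² = (-0.60)² + (-0.26)² + (0.22)² + (-2.25)² + (-0.24)² + (-1.40)² + (1.26)² + (-1.32)² + (-2.07)² + (2.30)² = 20.4610.
Posterior: Inv-Gamma(3.0 + 10/2, 3.3 + 20.4610/2) = Inv-Gamma(8.00, 13.53050).
E[σ²|data] = β/(α−1) = 13.53050/7.00 = 1.9329.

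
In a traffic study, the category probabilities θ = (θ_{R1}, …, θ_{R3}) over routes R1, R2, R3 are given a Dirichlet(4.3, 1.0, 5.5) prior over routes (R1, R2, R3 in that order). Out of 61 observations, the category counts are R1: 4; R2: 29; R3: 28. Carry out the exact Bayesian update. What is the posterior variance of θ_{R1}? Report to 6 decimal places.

0.001404

The Dirichlet prior is conjugate to the Multinomial likelihood: each posterior αⱼ = prior αⱼ + observed count nⱼ.
Posterior concentration: (8.3, 30.0, 33.5), total = 71.8.
Var[θ_j] = α_j(Σα−α_j)/((Σα)²(Σα+1)) = 8.3·63.5/(71.8²·72.8) = 0.001404.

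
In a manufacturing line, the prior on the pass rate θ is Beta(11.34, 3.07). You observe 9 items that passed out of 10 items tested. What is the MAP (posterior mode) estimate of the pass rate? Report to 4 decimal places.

The Beta prior is conjugate to a Binomial/Bernoulli likelihood; the update adds successes to α and failures to β.
Posterior: Beta(α+k, β+n−k) = Beta(11.34+9, 3.07+1) = Beta(20.34, 4.07).
Mode of Beta(a,b) for a,b>1 is (a−1)/(a+b−2) = 19.34/22.41 = 0.8630.

0.8630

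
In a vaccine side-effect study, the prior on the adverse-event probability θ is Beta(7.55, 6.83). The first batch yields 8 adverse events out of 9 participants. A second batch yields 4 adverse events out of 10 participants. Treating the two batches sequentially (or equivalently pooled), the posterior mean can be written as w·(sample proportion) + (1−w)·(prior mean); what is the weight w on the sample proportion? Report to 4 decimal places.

The Beta prior is conjugate to a Binomial/Bernoulli likelihood; the update adds successes to α and failures to β.
Total number of participants: n = 9 + 10 = 19.
Posterior mean = (α₀+k)/(α₀+β₀+n) = [n/(α₀+β₀+n)]·(k/n) + [(α₀+β₀)/(α₀+β₀+n)]·α₀/(α₀+β₀), so only n and the prior enter the weight.
The weight on the data is w = n/(α₀+β₀+n) = 19/(7.55+6.83+19) = 19/33.38 = 0.5692.

0.5692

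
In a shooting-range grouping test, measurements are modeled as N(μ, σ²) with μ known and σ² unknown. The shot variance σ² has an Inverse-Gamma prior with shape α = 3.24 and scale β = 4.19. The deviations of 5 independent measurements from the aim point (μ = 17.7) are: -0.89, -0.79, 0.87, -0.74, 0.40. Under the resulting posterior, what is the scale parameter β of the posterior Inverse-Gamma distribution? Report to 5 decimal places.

With known mean μ and an Inverse-Gamma(α, β) prior on σ², the Normal likelihood is conjugate: posterior is Inv-Gamma(α + n/2, β + Σ(xᵢ−μ)²/2).
Σ(xᵢ−μ)² = (-0.89)² + (-0.79)² + (0.87)² + (-0.74)² + (0.40)² = 2.8807.
Posterior: Inv-Gamma(3.24 + 5/2, 4.19 + 2.8807/2) = Inv-Gamma(5.74, 5.63035).
Posterior β = 5.63035.

5.63035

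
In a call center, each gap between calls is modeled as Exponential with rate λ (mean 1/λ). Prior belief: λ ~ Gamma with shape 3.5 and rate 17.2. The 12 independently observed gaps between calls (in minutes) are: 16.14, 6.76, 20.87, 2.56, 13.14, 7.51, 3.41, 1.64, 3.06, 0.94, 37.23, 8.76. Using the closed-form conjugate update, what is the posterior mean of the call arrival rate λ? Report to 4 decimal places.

With a Gamma(shape α, rate β) prior on the exponential rate λ, the posterior after n observations with total T = Σxᵢ is Gamma(α+n, β+T).
Sum of observations T = 122.02 minutes; n = 12.
Posterior: Gamma(3.5+12, 17.2+122.02) = Gamma(15.5, 139.22).
Posterior mean of λ = α/β = 15.5/139.22 = 0.1113.

0.1113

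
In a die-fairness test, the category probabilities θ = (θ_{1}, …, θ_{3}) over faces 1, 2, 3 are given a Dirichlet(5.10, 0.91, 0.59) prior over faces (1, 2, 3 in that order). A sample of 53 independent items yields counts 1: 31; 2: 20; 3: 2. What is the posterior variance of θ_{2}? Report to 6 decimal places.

0.003758

The Dirichlet prior is conjugate to the Multinomial likelihood: each posterior αⱼ = prior αⱼ + observed count nⱼ.
Posterior concentration: (36.10, 20.91, 2.59), total = 59.60.
Var[θ_j] = α_j(Σα−α_j)/((Σα)²(Σα+1)) = 20.91·38.69/(59.60²·60.60) = 0.003758.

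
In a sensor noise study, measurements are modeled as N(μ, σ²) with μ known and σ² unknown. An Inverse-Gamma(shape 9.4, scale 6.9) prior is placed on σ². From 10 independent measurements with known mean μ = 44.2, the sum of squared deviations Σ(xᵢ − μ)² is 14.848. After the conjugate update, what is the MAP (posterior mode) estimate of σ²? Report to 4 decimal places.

With known mean μ and an Inverse-Gamma(α, β) prior on σ², the Normal likelihood is conjugate: posterior is Inv-Gamma(α + n/2, β + Σ(xᵢ−μ)²/2).
Posterior: Inv-Gamma(9.4 + 10/2, 6.9 + 14.848/2) = Inv-Gamma(14.40, 14.3240).
Mode = β/(α+1) = 14.3240/15.40 = 0.9301.

0.9301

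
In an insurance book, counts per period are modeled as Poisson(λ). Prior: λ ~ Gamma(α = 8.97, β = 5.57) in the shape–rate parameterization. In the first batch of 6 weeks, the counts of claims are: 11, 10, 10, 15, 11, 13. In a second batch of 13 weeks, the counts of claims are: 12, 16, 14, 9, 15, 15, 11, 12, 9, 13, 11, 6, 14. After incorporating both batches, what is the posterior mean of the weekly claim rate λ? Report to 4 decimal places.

9.6040

With a Gamma(shape α, rate β) prior, the Poisson likelihood is conjugate: the posterior is Gamma(α + ΣXᵢ, β + n).
Batch 1: sum of counts S = 70 over n = 6 weeks.
After batch 1: Gamma(α+S, β+n) = Gamma(8.97+70, 5.57+6) = Gamma(78.97, 11.57).
Batch 2: sum of counts S = 157 over n = 13 weeks.
After batch 2: Gamma(α+S, β+n) = Gamma(78.97+157, 11.57+13) = Gamma(235.97, 24.57).
Posterior mean = α/β = 235.97/24.57 = 9.6040.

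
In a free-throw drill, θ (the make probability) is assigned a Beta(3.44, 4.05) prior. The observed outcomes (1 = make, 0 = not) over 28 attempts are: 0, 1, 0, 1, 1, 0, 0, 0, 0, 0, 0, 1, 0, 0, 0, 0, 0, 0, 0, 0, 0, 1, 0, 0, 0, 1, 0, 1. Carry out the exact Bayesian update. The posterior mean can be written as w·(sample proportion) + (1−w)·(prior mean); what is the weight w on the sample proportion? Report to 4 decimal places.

The Beta prior is conjugate to a Binomial/Bernoulli likelihood; the update adds successes to α and failures to β.
Posterior mean = (α₀+k)/(α₀+β₀+n) = [n/(α₀+β₀+n)]·(k/n) + [(α₀+β₀)/(α₀+β₀+n)]·α₀/(α₀+β₀), so only n and the prior enter the weight.
The weight on the data is w = n/(α₀+β₀+n) = 28/(3.44+4.05+28) = 28/35.49 = 0.7890.

0.7890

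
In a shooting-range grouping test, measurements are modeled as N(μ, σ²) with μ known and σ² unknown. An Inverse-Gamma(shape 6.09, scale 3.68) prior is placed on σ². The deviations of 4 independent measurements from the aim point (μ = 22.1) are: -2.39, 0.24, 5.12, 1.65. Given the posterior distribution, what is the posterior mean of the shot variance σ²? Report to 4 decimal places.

With known mean μ and an Inverse-Gamma(α, β) prior on σ², the Normal likelihood is conjugate: posterior is Inv-Gamma(α + n/2, β + Σ(xᵢ−μ)²/2).
Σ(xᵢ−μ)² = (-2.39)² + (0.24)² + (5.12)² + (1.65)² = 34.7066.
Posterior: Inv-Gamma(6.09 + 4/2, 3.68 + 34.7066/2) = Inv-Gamma(8.09, 21.03330).
E[σ²|data] = β/(α−1) = 21.03330/7.09 = 2.9666.

2.9666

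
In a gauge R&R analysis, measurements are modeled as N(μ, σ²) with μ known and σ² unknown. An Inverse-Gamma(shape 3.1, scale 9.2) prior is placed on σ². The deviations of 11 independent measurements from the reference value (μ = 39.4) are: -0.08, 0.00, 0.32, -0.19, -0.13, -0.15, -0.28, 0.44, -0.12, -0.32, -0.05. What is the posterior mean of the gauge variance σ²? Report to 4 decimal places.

With known mean μ and an Inverse-Gamma(α, β) prior on σ², the Normal likelihood is conjugate: posterior is Inv-Gamma(α + n/2, β + Σ(xᵢ−μ)²/2).
Σ(xᵢ−μ)² = (-0.08)² + (0.00)² + (0.32)² + (-0.19)² + (-0.13)² + (-0.15)² + (-0.28)² + (0.44)² + (-0.12)² + (-0.32)² + (-0.05)² = 0.5756.
Posterior: Inv-Gamma(3.1 + 11/2, 9.2 + 0.5756/2) = Inv-Gamma(8.60, 9.48780).
E[σ²|data] = β/(α−1) = 9.48780/7.60 = 1.2484.

1.2484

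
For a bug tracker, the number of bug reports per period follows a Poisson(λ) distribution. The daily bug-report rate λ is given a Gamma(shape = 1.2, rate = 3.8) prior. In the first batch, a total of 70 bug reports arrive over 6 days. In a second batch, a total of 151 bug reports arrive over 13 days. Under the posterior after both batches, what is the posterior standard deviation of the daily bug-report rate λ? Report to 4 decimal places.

With a Gamma(shape α, rate β) prior, the Poisson likelihood is conjugate: the posterior is Gamma(α + ΣXᵢ, β + n).
After batch 1: Gamma(α+S, β+n) = Gamma(1.2+70, 3.8+6) = Gamma(71.2, 9.8).
After batch 2: Gamma(α+S, β+n) = Gamma(71.2+151, 9.8+13) = Gamma(222.2, 22.8).
SD = √α/β = √222.2/22.8 = 0.6538.

0.6538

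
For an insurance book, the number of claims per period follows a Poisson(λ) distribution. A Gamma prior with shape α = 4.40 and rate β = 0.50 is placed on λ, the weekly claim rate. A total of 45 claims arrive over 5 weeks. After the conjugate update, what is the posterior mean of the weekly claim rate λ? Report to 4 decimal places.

With a Gamma(shape α, rate β) prior, the Poisson likelihood is conjugate: the posterior is Gamma(α + ΣXᵢ, β + n).
Posterior: Gamma(α+S, β+n) = Gamma(4.40+45, 0.50+5) = Gamma(49.40, 5.50).
Posterior mean = α/β = 49.40/5.50 = 8.9818.

8.9818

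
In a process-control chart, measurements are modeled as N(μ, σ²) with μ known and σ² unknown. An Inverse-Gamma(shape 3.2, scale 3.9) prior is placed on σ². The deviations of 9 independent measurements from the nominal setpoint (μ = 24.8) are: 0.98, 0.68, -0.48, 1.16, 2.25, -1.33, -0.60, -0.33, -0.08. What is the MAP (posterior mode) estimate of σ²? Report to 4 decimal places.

1.0405

With known mean μ and an Inverse-Gamma(α, β) prior on σ², the Normal likelihood is conjugate: posterior is Inv-Gamma(α + n/2, β + Σ(xᵢ−μ)²/2).
Σ(xᵢ−μ)² = (0.98)² + (0.68)² + (-0.48)² + (1.16)² + (2.25)² + (-1.33)² + (-0.60)² + (-0.33)² + (-0.08)² = 10.3055.
Posterior: Inv-Gamma(3.2 + 9/2, 3.9 + 10.3055/2) = Inv-Gamma(7.70, 9.05275).
Mode = β/(α+1) = 9.05275/8.70 = 1.0405.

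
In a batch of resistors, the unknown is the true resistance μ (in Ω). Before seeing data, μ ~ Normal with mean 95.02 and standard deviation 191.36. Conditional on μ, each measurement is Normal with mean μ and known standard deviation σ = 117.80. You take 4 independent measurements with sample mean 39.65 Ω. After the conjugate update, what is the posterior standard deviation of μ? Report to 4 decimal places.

For Normal data with known variance σ², a Normal(μ₀, σ₀²) prior on μ is conjugate. Posterior precision = 1/σ₀² + n/σ²; posterior mean is the precision-weighted average of μ₀ and x̄.
σ₀² = 191.36² = 36618.6496, σ² = 117.80² = 13876.84; σ² + n·σ₀² = 13876.84 + 4·36618.6496 = 160351.4384.
Posterior precision = 1/σ₀² + n/σ² = 1/36618.6496 + 4/13876.84 = (σ² + n·σ₀²)/(σ₀²σ²) = 160351.4384/(36618.6496·13876.84); posterior variance σₙ² = σ₀²σ²/(σ² + n·σ₀²) = 36618.6496·13876.84/160351.4384 = 3168.983993.
Posterior SD = √σₙ² = √(36618.6496·13876.84/160351.4384) = 56.2937.

56.2937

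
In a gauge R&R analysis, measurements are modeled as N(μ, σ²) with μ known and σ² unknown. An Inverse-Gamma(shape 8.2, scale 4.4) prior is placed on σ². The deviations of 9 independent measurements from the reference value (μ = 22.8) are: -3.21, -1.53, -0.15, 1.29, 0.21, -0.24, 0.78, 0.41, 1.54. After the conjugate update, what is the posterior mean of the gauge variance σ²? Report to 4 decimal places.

1.1274

With known mean μ and an Inverse-Gamma(α, β) prior on σ², the Normal likelihood is conjugate: posterior is Inv-Gamma(α + n/2, β + Σ(xᵢ−μ)²/2).
Σ(xᵢ−μ)² = (-3.21)² + (-1.53)² + (-0.15)² + (1.29)² + (0.21)² + (-0.24)² + (0.78)² + (0.41)² + (1.54)² = 17.5814.
Posterior: Inv-Gamma(8.2 + 9/2, 4.4 + 17.5814/2) = Inv-Gamma(12.70, 13.19070).
E[σ²|data] = β/(α−1) = 13.19070/11.70 = 1.1274.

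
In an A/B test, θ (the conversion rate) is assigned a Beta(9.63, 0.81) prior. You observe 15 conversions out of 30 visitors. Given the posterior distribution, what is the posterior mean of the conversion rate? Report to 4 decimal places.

0.6091

The Beta prior is conjugate to a Binomial/Bernoulli likelihood; the update adds successes to α and failures to β.
Posterior: Beta(α+k, β+n−k) = Beta(9.63+15, 0.81+15) = Beta(24.63, 15.81).
Posterior mean = α/(α+β) = 24.63/40.44 = 0.6091.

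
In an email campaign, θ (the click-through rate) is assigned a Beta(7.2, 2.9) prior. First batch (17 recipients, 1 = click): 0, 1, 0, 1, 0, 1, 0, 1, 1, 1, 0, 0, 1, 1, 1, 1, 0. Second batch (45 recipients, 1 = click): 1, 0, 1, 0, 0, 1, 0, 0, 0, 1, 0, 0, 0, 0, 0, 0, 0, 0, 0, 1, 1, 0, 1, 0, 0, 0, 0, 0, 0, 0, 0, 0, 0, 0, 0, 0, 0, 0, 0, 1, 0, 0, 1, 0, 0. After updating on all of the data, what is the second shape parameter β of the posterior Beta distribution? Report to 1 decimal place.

45.9

The Beta prior is conjugate to a Binomial/Bernoulli likelihood; the update adds successes to α and failures to β.
After batch 1: Beta(7.2+10, 2.9+7) = Beta(17.2, 9.9).
After batch 2: Beta(17.2+9, 9.9+36) = Beta(26.2, 45.9).
Posterior β = 45.9.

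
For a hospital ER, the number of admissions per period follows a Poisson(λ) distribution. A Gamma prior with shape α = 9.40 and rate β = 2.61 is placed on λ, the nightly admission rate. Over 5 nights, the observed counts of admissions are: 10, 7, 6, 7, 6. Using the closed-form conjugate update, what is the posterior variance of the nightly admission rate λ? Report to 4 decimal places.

With a Gamma(shape α, rate β) prior, the Poisson likelihood is conjugate: the posterior is Gamma(α + ΣXᵢ, β + n).
Sum of counts S = 36 over n = 5 nights.
Posterior: Gamma(α+S, β+n) = Gamma(9.40+36, 2.61+5) = Gamma(45.40, 7.61).
Var = α/β² = 45.40/7.61² = 0.7839.

0.7839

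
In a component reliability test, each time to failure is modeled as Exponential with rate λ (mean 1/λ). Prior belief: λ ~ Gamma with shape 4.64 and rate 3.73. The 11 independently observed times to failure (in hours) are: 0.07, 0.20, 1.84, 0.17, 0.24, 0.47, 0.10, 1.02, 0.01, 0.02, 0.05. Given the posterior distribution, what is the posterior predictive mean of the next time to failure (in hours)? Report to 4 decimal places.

With a Gamma(shape α, rate β) prior on the exponential rate λ, the posterior after n observations with total T = Σxᵢ is Gamma(α+n, β+T).
Sum of observations T = 4.19 hours; n = 11.
Posterior: Gamma(4.64+11, 3.73+4.19) = Gamma(15.64, 7.92).
The predictive distribution for the next observation is Lomax; its mean is β/(α−1) = 7.92/14.64 = 0.5410.

0.5410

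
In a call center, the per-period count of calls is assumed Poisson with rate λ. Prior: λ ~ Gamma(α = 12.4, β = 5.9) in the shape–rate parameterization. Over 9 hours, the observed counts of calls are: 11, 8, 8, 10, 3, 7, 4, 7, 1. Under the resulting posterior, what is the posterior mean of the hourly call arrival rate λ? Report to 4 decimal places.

4.7919

With a Gamma(shape α, rate β) prior, the Poisson likelihood is conjugate: the posterior is Gamma(α + ΣXᵢ, β + n).
Sum of counts S = 59 over n = 9 hours.
Posterior: Gamma(α+S, β+n) = Gamma(12.4+59, 5.9+9) = Gamma(71.4, 14.9).
Posterior mean = α/β = 71.4/14.9 = 4.7919.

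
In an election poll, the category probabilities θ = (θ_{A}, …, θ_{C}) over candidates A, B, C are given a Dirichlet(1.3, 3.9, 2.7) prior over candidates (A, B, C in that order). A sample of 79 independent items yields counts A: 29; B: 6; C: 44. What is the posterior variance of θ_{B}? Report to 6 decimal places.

The Dirichlet prior is conjugate to the Multinomial likelihood: each posterior αⱼ = prior αⱼ + observed count nⱼ.
Posterior concentration: (30.3, 9.9, 46.7), total = 86.9.
Var[θ_j] = α_j(Σα−α_j)/((Σα)²(Σα+1)) = 9.9·77.0/(86.9²·87.9) = 0.001148.

0.001148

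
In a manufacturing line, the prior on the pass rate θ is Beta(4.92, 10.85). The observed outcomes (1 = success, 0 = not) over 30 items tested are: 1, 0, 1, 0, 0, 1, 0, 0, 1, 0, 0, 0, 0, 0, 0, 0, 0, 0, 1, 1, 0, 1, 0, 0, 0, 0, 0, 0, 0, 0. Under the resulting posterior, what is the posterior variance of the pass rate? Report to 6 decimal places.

0.004118

The Beta prior is conjugate to a Binomial/Bernoulli likelihood; the update adds successes to α and failures to β.
Posterior: Beta(α+k, β+n−k) = Beta(4.92+7, 10.85+23) = Beta(11.92, 33.85).
Var = αβ/((α+β)²(α+β+1)) = 11.92·33.85/(45.77²·46.77) = 0.004118.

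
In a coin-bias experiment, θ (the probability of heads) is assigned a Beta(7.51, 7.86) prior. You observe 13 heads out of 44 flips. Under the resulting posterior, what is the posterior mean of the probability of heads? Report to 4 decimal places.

0.3455

The Beta prior is conjugate to a Binomial/Bernoulli likelihood; the update adds successes to α and failures to β.
Posterior: Beta(α+k, β+n−k) = Beta(7.51+13, 7.86+31) = Beta(20.51, 38.86).
Posterior mean = α/(α+β) = 20.51/59.37 = 0.3455.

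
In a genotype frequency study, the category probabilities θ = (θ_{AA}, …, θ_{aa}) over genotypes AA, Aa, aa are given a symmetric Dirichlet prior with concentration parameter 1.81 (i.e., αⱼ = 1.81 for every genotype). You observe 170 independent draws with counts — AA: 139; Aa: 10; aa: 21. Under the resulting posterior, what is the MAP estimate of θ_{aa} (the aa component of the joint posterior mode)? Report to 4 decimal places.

The Dirichlet prior is conjugate to the Multinomial likelihood: each posterior αⱼ = prior αⱼ + observed count nⱼ.
Posterior concentration: (140.81, 11.81, 22.81), total = 175.43.
Joint mode component: (α_{aa}−1)/(Σα−K) = 21.81/172.43 = 0.1265.

0.1265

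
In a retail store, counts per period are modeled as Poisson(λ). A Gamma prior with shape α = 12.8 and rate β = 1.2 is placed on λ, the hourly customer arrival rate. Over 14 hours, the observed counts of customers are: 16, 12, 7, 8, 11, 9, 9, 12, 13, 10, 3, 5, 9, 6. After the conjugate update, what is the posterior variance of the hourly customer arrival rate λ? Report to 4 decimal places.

With a Gamma(shape α, rate β) prior, the Poisson likelihood is conjugate: the posterior is Gamma(α + ΣXᵢ, β + n).
Sum of counts S = 130 over n = 14 hours.
Posterior: Gamma(α+S, β+n) = Gamma(12.8+130, 1.2+14) = Gamma(142.8, 15.2).
Var = α/β² = 142.8/15.2² = 0.6181.

0.6181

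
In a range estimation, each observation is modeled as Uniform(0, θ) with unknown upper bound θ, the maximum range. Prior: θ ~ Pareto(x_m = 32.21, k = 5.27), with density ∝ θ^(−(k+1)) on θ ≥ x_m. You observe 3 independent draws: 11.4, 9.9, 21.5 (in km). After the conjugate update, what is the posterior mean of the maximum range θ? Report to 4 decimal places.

A Pareto(scale x_m, shape k) prior on the upper bound θ of Uniform(0, θ) is conjugate: posterior is Pareto(max(x_m, max xᵢ), k + n).
Sample maximum = 21.5; prior scale x_m = 32.21 → posterior scale = max = 32.21.
Posterior shape = 5.27 + 3 = 8.27.
E[θ|data] = k·x_m/(k−1) = 8.27·32.21/7.27 = 36.6405.

36.6405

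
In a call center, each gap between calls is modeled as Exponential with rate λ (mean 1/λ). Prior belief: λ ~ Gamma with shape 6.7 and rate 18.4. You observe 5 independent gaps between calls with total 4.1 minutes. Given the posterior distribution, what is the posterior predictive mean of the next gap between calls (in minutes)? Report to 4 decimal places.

With a Gamma(shape α, rate β) prior on the exponential rate λ, the posterior after n observations with total T = Σxᵢ is Gamma(α+n, β+T).
Posterior: Gamma(6.7+5, 18.4+4.1) = Gamma(11.7, 22.5).
The predictive distribution for the next observation is Lomax; its mean is β/(α−1) = 22.5/10.7 = 2.1028.

2.1028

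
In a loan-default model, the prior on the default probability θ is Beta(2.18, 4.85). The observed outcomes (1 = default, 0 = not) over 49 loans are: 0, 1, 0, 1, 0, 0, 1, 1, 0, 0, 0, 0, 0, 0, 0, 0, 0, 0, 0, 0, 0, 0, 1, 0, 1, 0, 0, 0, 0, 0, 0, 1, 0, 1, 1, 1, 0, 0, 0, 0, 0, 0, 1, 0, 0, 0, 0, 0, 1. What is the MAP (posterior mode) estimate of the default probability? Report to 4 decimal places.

0.2439

The Beta prior is conjugate to a Binomial/Bernoulli likelihood; the update adds successes to α and failures to β.
Posterior: Beta(α+k, β+n−k) = Beta(2.18+12, 4.85+37) = Beta(14.18, 41.85).
Mode of Beta(a,b) for a,b>1 is (a−1)/(a+b−2) = 13.18/54.03 = 0.2439.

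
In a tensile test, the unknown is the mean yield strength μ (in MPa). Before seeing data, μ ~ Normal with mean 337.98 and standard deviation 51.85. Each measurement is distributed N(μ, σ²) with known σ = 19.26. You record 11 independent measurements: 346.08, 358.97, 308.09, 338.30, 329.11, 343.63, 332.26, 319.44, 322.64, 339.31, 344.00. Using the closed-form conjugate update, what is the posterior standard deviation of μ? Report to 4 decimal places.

For Normal data with known variance σ², a Normal(μ₀, σ₀²) prior on μ is conjugate. Posterior precision = 1/σ₀² + n/σ²; posterior mean is the precision-weighted average of μ₀ and x̄.
σ₀² = 51.85² = 2688.4225, σ² = 19.26² = 370.9476; σ² + n·σ₀² = 370.9476 + 11·2688.4225 = 29943.5951.
Posterior precision = 1/σ₀² + n/σ² = 1/2688.4225 + 11/370.9476 = (σ² + n·σ₀²)/(σ₀²σ²) = 29943.5951/(2688.4225·370.9476); posterior variance σₙ² = σ₀²σ²/(σ² + n·σ₀²) = 2688.4225·370.9476/29943.5951 = 33.304748.
Posterior SD = √σₙ² = √(2688.4225·370.9476/29943.5951) = 5.7710.

5.7710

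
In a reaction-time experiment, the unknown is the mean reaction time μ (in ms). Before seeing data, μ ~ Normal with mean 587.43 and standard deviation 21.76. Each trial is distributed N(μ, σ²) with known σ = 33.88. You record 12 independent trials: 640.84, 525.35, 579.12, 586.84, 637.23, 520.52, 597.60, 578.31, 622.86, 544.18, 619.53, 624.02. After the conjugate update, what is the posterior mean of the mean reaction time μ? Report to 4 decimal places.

For Normal data with known variance σ², a Normal(μ₀, σ₀²) prior on μ is conjugate. Posterior precision = 1/σ₀² + n/σ²; posterior mean is the precision-weighted average of μ₀ and x̄.
Σxᵢ = 640.84 + 525.35 + 579.12 + 586.84 + 637.23 + 520.52 + 597.60 + 578.31 + 622.86 + 544.18 + 619.53 + 624.02 = 7076.4, so n·x̄ = 7076.4.
σ₀² = 21.76² = 473.4976, σ² = 33.88² = 1147.8544; σ² + n·σ₀² = 1147.8544 + 12·473.4976 = 6829.8256.
Posterior mean = (μ₀/σ₀² + n·x̄/σ²)/(1/σ₀² + n/σ²) = (σ²·μ₀ + σ₀²·n·x̄)/(σ² + n·σ₀²) = (1147.8544·587.43 + 473.4976·7076.4)/6829.8256 = 4024942.526832/6829.8256 = 589.3185.

589.3185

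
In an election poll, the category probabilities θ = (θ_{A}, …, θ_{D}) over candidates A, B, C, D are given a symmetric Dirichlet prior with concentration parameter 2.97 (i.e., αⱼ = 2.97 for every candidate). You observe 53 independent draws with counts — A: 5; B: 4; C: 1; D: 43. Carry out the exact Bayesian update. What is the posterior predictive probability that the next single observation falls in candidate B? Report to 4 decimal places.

0.1074

The Dirichlet prior is conjugate to the Multinomial likelihood: each posterior αⱼ = prior αⱼ + observed count nⱼ.
Posterior concentration: (7.97, 6.97, 3.97, 45.97), total = 64.88.
P(next = B | data) = α_{B}/Σα = 0.1074.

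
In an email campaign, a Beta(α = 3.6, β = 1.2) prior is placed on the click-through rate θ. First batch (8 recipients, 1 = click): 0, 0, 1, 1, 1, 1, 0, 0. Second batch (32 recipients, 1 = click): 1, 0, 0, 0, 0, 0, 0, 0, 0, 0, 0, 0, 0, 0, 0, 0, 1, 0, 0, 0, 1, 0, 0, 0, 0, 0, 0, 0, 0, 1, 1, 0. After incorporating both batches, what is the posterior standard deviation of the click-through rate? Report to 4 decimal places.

The Beta prior is conjugate to a Binomial/Bernoulli likelihood; the update adds successes to α and failures to β.
After batch 1: Beta(3.6+4, 1.2+4) = Beta(7.6, 5.2).
After batch 2: Beta(7.6+5, 5.2+27) = Beta(12.6, 32.2).
Var = αβ/((α+β)²(α+β+1)) = 12.6·32.2/(44.8²·45.8) = 0.00441372; SD = √0.00441372 = 0.0664.

0.0664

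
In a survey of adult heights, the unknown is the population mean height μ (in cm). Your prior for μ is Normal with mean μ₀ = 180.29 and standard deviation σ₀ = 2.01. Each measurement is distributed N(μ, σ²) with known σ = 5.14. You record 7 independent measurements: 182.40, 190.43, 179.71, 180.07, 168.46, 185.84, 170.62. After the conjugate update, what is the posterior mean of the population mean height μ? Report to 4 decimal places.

For Normal data with known variance σ², a Normal(μ₀, σ₀²) prior on μ is conjugate. Posterior precision = 1/σ₀² + n/σ²; posterior mean is the precision-weighted average of μ₀ and x̄.
Σxᵢ = 182.40 + 190.43 + 179.71 + 180.07 + 168.46 + 185.84 + 170.62 = 1257.53, so n·x̄ = 1257.53.
σ₀² = 2.01² = 4.0401, σ² = 5.14² = 26.4196; σ² + n·σ₀² = 26.4196 + 7·4.0401 = 54.7003.
Posterior mean = (μ₀/σ₀² + n·x̄/σ²)/(1/σ₀² + n/σ²) = (σ²·μ₀ + σ₀²·n·x̄)/(σ² + n·σ₀²) = (26.4196·180.29 + 4.0401·1257.53)/54.7003 = 9843.736637/54.7003 = 179.9576.

179.9576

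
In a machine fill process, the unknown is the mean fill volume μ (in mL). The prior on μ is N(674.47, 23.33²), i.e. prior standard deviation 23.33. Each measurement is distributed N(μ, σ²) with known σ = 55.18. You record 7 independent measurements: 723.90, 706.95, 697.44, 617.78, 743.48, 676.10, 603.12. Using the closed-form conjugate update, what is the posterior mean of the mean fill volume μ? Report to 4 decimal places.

For Normal data with known variance σ², a Normal(μ₀, σ₀²) prior on μ is conjugate. Posterior precision = 1/σ₀² + n/σ²; posterior mean is the precision-weighted average of μ₀ and x̄.
Σxᵢ = 723.90 + 706.95 + 697.44 + 617.78 + 743.48 + 676.10 + 603.12 = 4768.77, so n·x̄ = 4768.77.
σ₀² = 23.33² = 544.2889, σ² = 55.18² = 3044.8324; σ² + n·σ₀² = 3044.8324 + 7·544.2889 = 6854.8547.
Posterior mean = (μ₀/σ₀² + n·x̄/σ²)/(1/σ₀² + n/σ²) = (σ²·μ₀ + σ₀²·n·x̄)/(σ² + n·σ₀²) = (3044.8324·674.47 + 544.2889·4768.77)/6854.8547 = 4649236.686481/6854.8547 = 678.2400.

678.2400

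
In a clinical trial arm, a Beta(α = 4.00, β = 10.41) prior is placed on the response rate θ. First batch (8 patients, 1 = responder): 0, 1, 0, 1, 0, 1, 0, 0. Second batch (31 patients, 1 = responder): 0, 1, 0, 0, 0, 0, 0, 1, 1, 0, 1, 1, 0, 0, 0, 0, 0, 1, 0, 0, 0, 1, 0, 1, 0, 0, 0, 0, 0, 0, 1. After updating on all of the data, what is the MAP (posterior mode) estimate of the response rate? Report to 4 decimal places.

The Beta prior is conjugate to a Binomial/Bernoulli likelihood; the update adds successes to α and failures to β.
After batch 1: Beta(4.00+3, 10.41+5) = Beta(7.00, 15.41).
After batch 2: Beta(7.00+9, 15.41+22) = Beta(16.00, 37.41).
Mode of Beta(a,b) for a,b>1 is (a−1)/(a+b−2) = 15.00/51.41 = 0.2918.

0.2918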